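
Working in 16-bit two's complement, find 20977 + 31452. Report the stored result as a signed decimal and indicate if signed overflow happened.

-13107; overflow

20977 → 0101000111110001
31452 → 0111101011011100
  0101000111110001
+ 0111101011011100
= 1100110011001101
Result 1100110011001101: MSB = 1 → 52429 − 65536 = -13107.
Both addends are non-negative but the stored result is negative: signed overflow. The true value 20977 + 31452 = 52429 lies outside [-32768, 32767].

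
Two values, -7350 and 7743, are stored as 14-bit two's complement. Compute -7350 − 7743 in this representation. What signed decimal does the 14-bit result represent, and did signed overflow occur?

-7350 → 10001101001010
7743 → 01111000111111
Subtract via negate-and-add: invert 01111000111111 + 1 = 10000111000001 (i.e. -7743).
  10001101001010
+ 10000111000001
= 00010100001011  (discard carry-out 1)
Result 00010100001011: MSB = 0 → value 1291.
Both addends (after negating the subtrahend) are negative but the stored result is non-negative: signed overflow. The true value -7350 − 7743 = -15093 lies outside [-8192, 8191].

1291; overflow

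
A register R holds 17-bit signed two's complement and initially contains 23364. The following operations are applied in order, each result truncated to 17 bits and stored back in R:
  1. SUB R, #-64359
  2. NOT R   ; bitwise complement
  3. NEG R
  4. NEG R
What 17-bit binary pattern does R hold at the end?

Start: R = 23364 = 00101101101000100.
R = 23364 − (-64359) = 87723; wraps to -43349 = 10101011010101011
R = NOT 10101011010101011 = 01010100101010100 = 43348
R = −(43348) = -43348 = 10101011010101100
R = −(-43348) = 43348 = 01010100101010100

01010100101010100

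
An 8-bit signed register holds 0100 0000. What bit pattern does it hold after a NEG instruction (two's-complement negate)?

Invert: 10111111. Add 1: 11000000.
Check: 01000000 = 64, 11000000 = -64.

11000000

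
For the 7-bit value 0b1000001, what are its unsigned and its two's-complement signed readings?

Unsigned: 1000001 = 65.
Signed: MSB=1 → 65 − 128 = -63.

unsigned = 65, signed = -63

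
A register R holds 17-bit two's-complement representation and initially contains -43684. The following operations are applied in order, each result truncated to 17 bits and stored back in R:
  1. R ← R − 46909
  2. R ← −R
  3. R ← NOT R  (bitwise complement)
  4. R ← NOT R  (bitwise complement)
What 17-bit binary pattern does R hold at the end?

10110000111100001

Start: R = -43684 = 10101010101011100.
R = -43684 − 46909 = -90593; wraps to 40479 = 01001111000011111
R = −(40479) = -40479 = 10110000111100001
R = NOT 10110000111100001 = 01001111000011110 = 40478
R = NOT 01001111000011110 = 10110000111100001 = -40479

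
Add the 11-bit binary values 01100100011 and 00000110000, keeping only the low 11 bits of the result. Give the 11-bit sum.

  01100100011
+ 00000110000
= 01101010011

01101010011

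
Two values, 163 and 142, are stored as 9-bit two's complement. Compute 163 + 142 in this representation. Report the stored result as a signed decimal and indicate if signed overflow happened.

-207; overflow

163 → 010100011
142 → 010001110
  010100011
+ 010001110
= 100110001
Result 100110001: MSB = 1 → 305 − 512 = -207.
Both addends are non-negative but the stored result is negative: signed overflow. The true value 163 + 142 = 305 lies outside [-256, 255].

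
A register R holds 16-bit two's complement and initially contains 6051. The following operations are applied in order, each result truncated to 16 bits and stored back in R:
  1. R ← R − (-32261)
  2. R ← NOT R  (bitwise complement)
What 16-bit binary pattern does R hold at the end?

0110101001010111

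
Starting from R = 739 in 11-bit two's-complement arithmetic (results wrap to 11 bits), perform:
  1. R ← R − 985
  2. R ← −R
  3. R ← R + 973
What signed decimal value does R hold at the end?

-829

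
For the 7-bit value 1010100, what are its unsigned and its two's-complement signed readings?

Unsigned: 1010100 = 84.
Signed: MSB=1 → 84 − 128 = -44.

unsigned = 84, signed = -44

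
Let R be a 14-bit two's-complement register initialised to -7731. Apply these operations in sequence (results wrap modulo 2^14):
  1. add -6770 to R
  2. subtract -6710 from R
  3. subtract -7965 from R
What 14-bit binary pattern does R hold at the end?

Start: R = -7731 = 10000111001101.
R = -7731 + (-6770) = -14501; wraps to 1883 = 00011101011011
R = 1883 − (-6710) = 8593; wraps to -7791 = 10000110010001
R = -7791 − (-7965) = 174 = 00000010101110

00000010101110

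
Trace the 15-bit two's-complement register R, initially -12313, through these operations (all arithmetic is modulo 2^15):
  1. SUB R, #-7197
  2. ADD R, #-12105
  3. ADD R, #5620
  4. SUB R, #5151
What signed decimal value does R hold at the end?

16016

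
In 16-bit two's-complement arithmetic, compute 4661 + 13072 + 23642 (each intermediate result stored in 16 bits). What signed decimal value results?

-24161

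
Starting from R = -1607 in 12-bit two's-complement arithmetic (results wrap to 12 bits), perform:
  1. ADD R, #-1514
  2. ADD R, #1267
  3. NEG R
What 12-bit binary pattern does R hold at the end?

011100111110

Start: R = -1607 = 100110111001.
R = -1607 + (-1514) = -3121; wraps to 975 = 001111001111
R = 975 + 1267 = 2242; wraps to -1854 = 100011000010
R = −(-1854) = 1854 = 011100111110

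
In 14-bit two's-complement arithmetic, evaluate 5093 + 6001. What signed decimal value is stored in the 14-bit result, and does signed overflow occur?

-5290; overflow

5093 → 01001111100101
6001 → 01011101110001
  01001111100101
+ 01011101110001
= 10101101010110
Result 10101101010110: MSB = 1 → 11094 − 16384 = -5290.
Both addends are non-negative but the stored result is negative: signed overflow. The true value 5093 + 6001 = 11094 lies outside [-8192, 8191].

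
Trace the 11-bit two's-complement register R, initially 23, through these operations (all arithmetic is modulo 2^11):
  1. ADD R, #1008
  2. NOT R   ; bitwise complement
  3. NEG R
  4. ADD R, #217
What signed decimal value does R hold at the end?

Start: R = 23 = 00000010111.
R = 23 + 1008 = 1031; wraps to -1017 = 10000000111
R = NOT 10000000111 = 01111111000 = 1016
R = −(1016) = -1016 = 10000001000
R = -1016 + 217 = -799 = 10011100001

-799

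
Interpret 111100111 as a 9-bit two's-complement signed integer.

MSB is 1, so the value is negative.
Invert: 000011000. Add 1: 000011001 = 25. So the value is −25.

-25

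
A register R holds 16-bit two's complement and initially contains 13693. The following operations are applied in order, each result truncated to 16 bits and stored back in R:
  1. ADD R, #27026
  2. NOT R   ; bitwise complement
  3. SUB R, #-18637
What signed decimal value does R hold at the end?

Start: R = 13693 = 0011010101111101.
R = 13693 + 27026 = 40719; wraps to -24817 = 1001111100001111
R = NOT 1001111100001111 = 0110000011110000 = 24816
R = 24816 − (-18637) = 43453; wraps to -22083 = 1010100110111101

-22083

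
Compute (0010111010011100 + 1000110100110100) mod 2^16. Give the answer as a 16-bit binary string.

1011101111010000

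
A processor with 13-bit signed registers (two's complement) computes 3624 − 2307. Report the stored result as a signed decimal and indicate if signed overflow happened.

1317; no overflow

3624 → 0111000101000
2307 → 0100100000011
Subtract via negate-and-add: invert 0100100000011 + 1 = 1011011111101 (i.e. -2307).
  0111000101000
+ 1011011111101
= 0010100100101  (discard carry-out 1)
Result 0010100100101: MSB = 0 → value 1317.
Addends (after negating the subtrahend) have opposite signs, so signed overflow cannot occur.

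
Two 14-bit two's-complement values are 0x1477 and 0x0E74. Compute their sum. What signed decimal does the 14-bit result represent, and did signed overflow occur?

0x1477 = 01010001110111 = 5239 (signed)
0x0E74 = 00111001110100 = 3700 (signed)
  01010001110111
+ 00111001110100
= 10001011101011
Result 10001011101011: MSB = 1 → 8939 − 16384 = -7445.
Both addends are non-negative but the stored result is negative: signed overflow. The true value 5239 + 3700 = 8939 lies outside [-8192, 8191].

-7445; overflow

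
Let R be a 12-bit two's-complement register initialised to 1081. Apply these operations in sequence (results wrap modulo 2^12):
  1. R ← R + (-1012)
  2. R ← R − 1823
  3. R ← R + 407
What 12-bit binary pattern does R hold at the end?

101010111101

Start: R = 1081 = 010000111001.
R = 1081 + (-1012) = 69 = 000001000101
R = 69 − 1823 = -1754 = 100100100110
R = -1754 + 407 = -1347 = 101010111101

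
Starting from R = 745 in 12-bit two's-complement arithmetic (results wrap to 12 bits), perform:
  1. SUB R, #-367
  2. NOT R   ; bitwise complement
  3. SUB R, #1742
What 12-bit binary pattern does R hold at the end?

010011011001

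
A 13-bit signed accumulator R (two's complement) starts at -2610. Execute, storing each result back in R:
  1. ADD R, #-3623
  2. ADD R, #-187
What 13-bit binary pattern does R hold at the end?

Start: R = -2610 = 1010111001110.
R = -2610 + (-3623) = -6233; wraps to 1959 = 0011110100111
R = 1959 + (-187) = 1772 = 0011011101100

0011011101100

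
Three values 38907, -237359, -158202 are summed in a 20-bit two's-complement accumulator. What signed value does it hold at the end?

-356654

38907 + (-237359) = -198452 (11001111100011001100)
-198452 + (-158202) = -356654 (10101000111011010010)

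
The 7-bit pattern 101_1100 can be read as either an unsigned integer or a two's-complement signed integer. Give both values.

unsigned = 92, signed = -36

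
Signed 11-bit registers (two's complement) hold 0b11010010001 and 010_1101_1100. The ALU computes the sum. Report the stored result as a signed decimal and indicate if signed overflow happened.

0b11010010001 → 11010010001 = -367 (signed)
010_1101_1100 → 01011011100 = 732 (signed)
  11010010001
+ 01011011100
= 00101101101  (discard carry-out 1)
Result 00101101101: MSB = 0 → value 365.
Addends have opposite signs, so signed overflow cannot occur.

365; no overflow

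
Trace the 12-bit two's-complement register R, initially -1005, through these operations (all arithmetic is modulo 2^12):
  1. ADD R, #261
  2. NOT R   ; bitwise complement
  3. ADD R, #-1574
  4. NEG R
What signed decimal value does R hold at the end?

Start: R = -1005 = 110000010011.
R = -1005 + 261 = -744 = 110100011000
R = NOT 110100011000 = 001011100111 = 743
R = 743 + (-1574) = -831 = 110011000001
R = −(-831) = 831 = 001100111111

831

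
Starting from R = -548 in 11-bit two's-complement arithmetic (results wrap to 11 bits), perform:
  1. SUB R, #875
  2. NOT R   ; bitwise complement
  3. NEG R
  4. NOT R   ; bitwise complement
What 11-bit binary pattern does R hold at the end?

Start: R = -548 = 10111011100.
R = -548 − 875 = -1423; wraps to 625 = 01001110001
R = NOT 01001110001 = 10110001110 = -626
R = −(-626) = 626 = 01001110010
R = NOT 01001110010 = 10110001101 = -627

10110001101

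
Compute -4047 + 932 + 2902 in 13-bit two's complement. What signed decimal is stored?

-213

-4047 + 932 = -3115 (1001111010101)
-3115 + 2902 = -213 (1111100101011)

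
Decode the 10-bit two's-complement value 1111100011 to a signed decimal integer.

-29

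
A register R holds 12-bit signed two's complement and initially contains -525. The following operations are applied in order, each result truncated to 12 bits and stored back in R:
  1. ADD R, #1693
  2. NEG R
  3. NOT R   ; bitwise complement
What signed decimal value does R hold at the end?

Start: R = -525 = 110111110011.
R = -525 + 1693 = 1168 = 010010010000
R = −(1168) = -1168 = 101101110000
R = NOT 101101110000 = 010010001111 = 1167

1167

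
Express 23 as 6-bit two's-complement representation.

010111

23 is non-negative, so write it directly in 6 bits: 010111.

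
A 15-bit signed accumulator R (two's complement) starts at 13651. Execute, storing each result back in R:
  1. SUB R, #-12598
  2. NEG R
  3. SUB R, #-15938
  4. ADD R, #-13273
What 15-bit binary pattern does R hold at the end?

Start: R = 13651 = 011010101010011.
R = 13651 − (-12598) = 26249; wraps to -6519 = 110011010001001
R = −(-6519) = 6519 = 001100101110111
R = 6519 − (-15938) = 22457; wraps to -10311 = 101011110111001
R = -10311 + (-13273) = -23584; wraps to 9184 = 010001111100000

010001111100000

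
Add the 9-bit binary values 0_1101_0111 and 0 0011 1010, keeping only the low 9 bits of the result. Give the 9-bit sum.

  011010111
+ 000111010
= 100010001

100010001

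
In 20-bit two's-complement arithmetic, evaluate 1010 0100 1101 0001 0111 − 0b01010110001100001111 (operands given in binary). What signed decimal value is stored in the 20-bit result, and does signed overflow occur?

322056; overflow

1010 0100 1101 0001 0111 → 10100100110100010111 = -373481 (signed)
0b01010110001100001111 → 01010110001100001111 = 353039 (signed)
Subtract via negate-and-add: invert 01010110001100001111 + 1 = 10101001110011110001 (i.e. -353039).
  10100100110100010111
+ 10101001110011110001
= 01001110101000001000  (discard carry-out 1)
Result 01001110101000001000: MSB = 0 → value 322056.
Both addends (after negating the subtrahend) are negative but the stored result is non-negative: signed overflow. The true value -373481 − 353039 = -726520 lies outside [-524288, 524287].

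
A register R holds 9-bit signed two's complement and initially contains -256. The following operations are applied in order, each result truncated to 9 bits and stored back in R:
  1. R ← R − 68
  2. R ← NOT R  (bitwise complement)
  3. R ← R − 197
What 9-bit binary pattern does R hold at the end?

Start: R = -256 = 100000000.
R = -256 − 68 = -324; wraps to 188 = 010111100
R = NOT 010111100 = 101000011 = -189
R = -189 − 197 = -386; wraps to 126 = 001111110

001111110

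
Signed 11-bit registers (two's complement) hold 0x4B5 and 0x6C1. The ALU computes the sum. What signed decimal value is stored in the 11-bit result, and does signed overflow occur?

886; overflow

0x4B5 = 10010110101 = -843 (signed)
0x6C1 = 11011000001 = -319 (signed)
  10010110101
+ 11011000001
= 01101110110  (discard carry-out 1)
Result 01101110110: MSB = 0 → value 886.
Both addends are negative but the stored result is non-negative: signed overflow. The true value -843 + (-319) = -1162 lies outside [-1024, 1023].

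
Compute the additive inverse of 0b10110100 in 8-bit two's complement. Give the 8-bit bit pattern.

01001100

Invert: 01001011. Add 1: 01001100.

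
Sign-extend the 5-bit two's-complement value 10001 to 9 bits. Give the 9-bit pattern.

MSB of 10001 is 1; replicate it into the new high bits.
1111|10001 → 111110001 (still -15).

111110001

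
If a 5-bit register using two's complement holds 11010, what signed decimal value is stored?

MSB is 1, so the value is negative.
Unsigned reading: 26. Subtract 2^5 = 32: 26 − 32 = -6.

-6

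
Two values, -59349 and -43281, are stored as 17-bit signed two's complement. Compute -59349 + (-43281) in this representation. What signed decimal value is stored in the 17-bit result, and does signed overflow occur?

28442; overflow

-59349 → 10001100000101011
-43281 → 10101011011101111
  10001100000101011
+ 10101011011101111
= 00110111100011010  (discard carry-out 1)
Result 00110111100011010: MSB = 0 → value 28442.
Both addends are negative but the stored result is non-negative: signed overflow. The true value -59349 + (-43281) = -102630 lies outside [-65536, 65535].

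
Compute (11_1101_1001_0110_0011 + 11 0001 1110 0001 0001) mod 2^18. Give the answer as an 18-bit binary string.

  111101100101100011
+ 110001111000010001
= 101111011101110100  (discard carry-out 1)

101111011101110100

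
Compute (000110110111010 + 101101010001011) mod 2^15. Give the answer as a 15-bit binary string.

110100001000101

  000110110111010
+ 101101010001011
= 110100001000101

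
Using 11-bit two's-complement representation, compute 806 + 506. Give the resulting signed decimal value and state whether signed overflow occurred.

-736; overflow

806 → 01100100110
506 → 00111111010
  01100100110
+ 00111111010
= 10100100000
Result 10100100000: MSB = 1 → 1312 − 2048 = -736.
Both addends are non-negative but the stored result is negative: signed overflow. The true value 806 + 506 = 1312 lies outside [-1024, 1023].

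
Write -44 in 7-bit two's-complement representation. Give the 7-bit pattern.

1010100

|-44| = 44 = 0101100 in 7 bits.
Invert the bits: 1010011. Add 1: 1010100.
Check: 1010100 reads as 84 − 128 = -44.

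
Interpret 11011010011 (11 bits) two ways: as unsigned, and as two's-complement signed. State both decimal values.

unsigned = 1747, signed = -301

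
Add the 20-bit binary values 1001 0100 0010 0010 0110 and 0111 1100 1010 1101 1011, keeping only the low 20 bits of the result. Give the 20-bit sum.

00010000110100000001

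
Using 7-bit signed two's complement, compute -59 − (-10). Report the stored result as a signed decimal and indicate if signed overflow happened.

-59 → 1000101
-10 → 1110110
Subtract via negate-and-add: invert 1110110 + 1 = 0001010 (i.e. 10).
  1000101
+ 0001010
= 1001111
Result 1001111: MSB = 1 → 79 − 128 = -49.
Addends (after negating the subtrahend) have opposite signs, so signed overflow cannot occur.

-49; no overflow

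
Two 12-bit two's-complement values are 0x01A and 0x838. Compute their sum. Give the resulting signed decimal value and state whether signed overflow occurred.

0x01A = 000000011010 = 26 (signed)
0x838 = 100000111000 = -1992 (signed)
  000000011010
+ 100000111000
= 100001010010
Result 100001010010: MSB = 1 → 2130 − 4096 = -1966.
Addends have opposite signs, so signed overflow cannot occur.

-1966; no overflow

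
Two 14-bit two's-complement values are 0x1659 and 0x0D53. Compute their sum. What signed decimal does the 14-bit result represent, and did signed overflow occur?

-7252; overflow

0x1659 = 01011001011001 = 5721 (signed)
0x0D53 = 00110101010011 = 3411 (signed)
  01011001011001
+ 00110101010011
= 10001110101100
Result 10001110101100: MSB = 1 → 9132 − 16384 = -7252.
Both addends are non-negative but the stored result is negative: signed overflow. The true value 5721 + 3411 = 9132 lies outside [-8192, 8191].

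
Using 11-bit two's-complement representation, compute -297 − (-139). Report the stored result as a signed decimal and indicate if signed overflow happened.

-158; no overflow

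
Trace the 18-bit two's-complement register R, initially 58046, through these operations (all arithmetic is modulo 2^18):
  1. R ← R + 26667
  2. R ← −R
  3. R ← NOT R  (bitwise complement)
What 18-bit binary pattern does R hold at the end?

010100101011101000

Start: R = 58046 = 001110001010111110.
R = 58046 + 26667 = 84713 = 010100101011101001
R = −(84713) = -84713 = 101011010100010111
R = NOT 101011010100010111 = 010100101011101000 = 84712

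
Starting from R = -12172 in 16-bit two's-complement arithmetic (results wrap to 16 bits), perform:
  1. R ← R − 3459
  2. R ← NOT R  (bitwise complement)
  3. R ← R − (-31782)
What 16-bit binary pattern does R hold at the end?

Start: R = -12172 = 1101000001110100.
R = -12172 − 3459 = -15631 = 1100001011110001
R = NOT 1100001011110001 = 0011110100001110 = 15630
R = 15630 − (-31782) = 47412; wraps to -18124 = 1011100100110100

1011100100110100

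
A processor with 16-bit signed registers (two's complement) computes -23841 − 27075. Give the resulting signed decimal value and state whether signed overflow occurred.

14620; overflow

-23841 → 1010001011011111
27075 → 0110100111000011
Subtract via negate-and-add: invert 0110100111000011 + 1 = 1001011000111101 (i.e. -27075).
  1010001011011111
+ 1001011000111101
= 0011100100011100  (discard carry-out 1)
Result 0011100100011100: MSB = 0 → value 14620.
Both addends (after negating the subtrahend) are negative but the stored result is non-negative: signed overflow. The true value -23841 − 27075 = -50916 lies outside [-32768, 32767].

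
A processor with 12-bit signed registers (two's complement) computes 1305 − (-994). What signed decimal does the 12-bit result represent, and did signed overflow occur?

-1797; overflow

1305 → 010100011001
-994 → 110000011110
Subtract via negate-and-add: invert 110000011110 + 1 = 001111100010 (i.e. 994).
  010100011001
+ 001111100010
= 100011111011
Result 100011111011: MSB = 1 → 2299 − 4096 = -1797.
Both addends (after negating the subtrahend) are non-negative but the stored result is negative: signed overflow. The true value 1305 − (-994) = 2299 lies outside [-2048, 2047].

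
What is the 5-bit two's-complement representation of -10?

10110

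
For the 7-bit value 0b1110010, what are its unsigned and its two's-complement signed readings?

unsigned = 114, signed = -14

Unsigned: 1110010 = 114.
Signed: MSB=1 → 114 − 128 = -14.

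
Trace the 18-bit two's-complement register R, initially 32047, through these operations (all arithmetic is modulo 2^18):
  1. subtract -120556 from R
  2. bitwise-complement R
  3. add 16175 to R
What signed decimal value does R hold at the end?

125715

Start: R = 32047 = 000111110100101111.
R = 32047 − (-120556) = 152603; wraps to -109541 = 100101010000011011
R = NOT 100101010000011011 = 011010101111100100 = 109540
R = 109540 + 16175 = 125715 = 011110101100010011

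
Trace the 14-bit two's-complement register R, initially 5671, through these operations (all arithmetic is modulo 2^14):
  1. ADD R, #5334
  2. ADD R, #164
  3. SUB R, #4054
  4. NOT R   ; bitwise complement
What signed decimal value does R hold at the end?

-7116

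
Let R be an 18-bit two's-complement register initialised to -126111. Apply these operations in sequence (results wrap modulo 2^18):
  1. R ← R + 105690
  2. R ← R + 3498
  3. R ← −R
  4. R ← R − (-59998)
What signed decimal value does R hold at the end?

Start: R = -126111 = 100001001101100001.
R = -126111 + 105690 = -20421 = 111011000000111011
R = -20421 + 3498 = -16923 = 111011110111100101
R = −(-16923) = 16923 = 000100001000011011
R = 16923 − (-59998) = 76921 = 010010110001111001

76921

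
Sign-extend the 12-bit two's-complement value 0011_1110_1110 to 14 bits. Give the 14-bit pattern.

MSB of 001111101110 is 0; replicate it into the new high bits.
00|001111101110 → 00001111101110 (still 1006).

00001111101110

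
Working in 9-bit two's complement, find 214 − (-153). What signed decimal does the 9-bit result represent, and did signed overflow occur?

-145; overflow

214 → 011010110
-153 → 101100111
Subtract via negate-and-add: invert 101100111 + 1 = 010011001 (i.e. 153).
  011010110
+ 010011001
= 101101111
Result 101101111: MSB = 1 → 367 − 512 = -145.
Both addends (after negating the subtrahend) are non-negative but the stored result is negative: signed overflow. The true value 214 − (-153) = 367 lies outside [-256, 255].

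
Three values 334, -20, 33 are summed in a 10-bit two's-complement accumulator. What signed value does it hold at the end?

334 + (-20) = 314 (0100111010)
314 + 33 = 347 (0101011011)

347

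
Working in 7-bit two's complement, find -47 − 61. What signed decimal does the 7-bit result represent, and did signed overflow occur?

20; overflow

-47 → 1010001
61 → 0111101
Subtract via negate-and-add: invert 0111101 + 1 = 1000011 (i.e. -61).
  1010001
+ 1000011
= 0010100  (discard carry-out 1)
Result 0010100: MSB = 0 → value 20.
Both addends (after negating the subtrahend) are negative but the stored result is non-negative: signed overflow. The true value -47 − 61 = -108 lies outside [-64, 63].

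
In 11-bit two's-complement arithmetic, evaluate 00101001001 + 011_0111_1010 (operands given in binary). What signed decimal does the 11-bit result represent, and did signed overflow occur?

00101001001 = 329 (signed)
011_0111_1010 → 01101111010 = 890 (signed)
  00101001001
+ 01101111010
= 10011000011
Result 10011000011: MSB = 1 → 1219 − 2048 = -829.
Both addends are non-negative but the stored result is negative: signed overflow. The true value 329 + 890 = 1219 lies outside [-1024, 1023].

-829; overflow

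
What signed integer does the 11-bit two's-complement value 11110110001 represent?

-79

MSB is 1, so the value is negative.
Invert: 00001001110. Add 1: 00001001111 = 79. So the value is −79.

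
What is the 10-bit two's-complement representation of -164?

|-164| = 164 = 0010100100 in 10 bits.
Invert the bits: 1101011011. Add 1: 1101011100.

1101011100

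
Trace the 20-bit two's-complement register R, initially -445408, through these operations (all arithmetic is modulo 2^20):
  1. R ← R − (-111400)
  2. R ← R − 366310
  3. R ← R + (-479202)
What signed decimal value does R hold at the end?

-130944

Start: R = -445408 = 10010011010000100000.
R = -445408 − (-111400) = -334008 = 10101110011101001000
R = -334008 − 366310 = -700318; wraps to 348258 = 01010101000001100010
R = 348258 + (-479202) = -130944 = 11100000000010000000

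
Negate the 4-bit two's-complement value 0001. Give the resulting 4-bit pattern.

Invert: 1110. Add 1: 1111.
Check: 0001 = 1, 1111 = -1.

1111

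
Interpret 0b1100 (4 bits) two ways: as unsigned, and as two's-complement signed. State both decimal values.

unsigned = 12, signed = -4

Unsigned: 1100 = 12.
Signed: MSB=1 → 12 − 16 = -4.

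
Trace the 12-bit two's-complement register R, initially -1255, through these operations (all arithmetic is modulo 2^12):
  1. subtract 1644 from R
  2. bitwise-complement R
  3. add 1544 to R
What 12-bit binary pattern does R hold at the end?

Start: R = -1255 = 101100011001.
R = -1255 − 1644 = -2899; wraps to 1197 = 010010101101
R = NOT 010010101101 = 101101010010 = -1198
R = -1198 + 1544 = 346 = 000101011010

000101011010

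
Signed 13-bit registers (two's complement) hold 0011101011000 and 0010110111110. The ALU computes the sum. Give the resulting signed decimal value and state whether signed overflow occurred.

0011101011000 = 1880 (signed)
0010110111110 = 1470 (signed)
  0011101011000
+ 0010110111110
= 0110100010110
Result 0110100010110: MSB = 0 → value 3350.
Both addends are non-negative and so is the stored result: no signed overflow.

3350; no overflow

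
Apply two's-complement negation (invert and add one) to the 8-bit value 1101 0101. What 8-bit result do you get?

00101011

Invert: 00101010. Add 1: 00101011.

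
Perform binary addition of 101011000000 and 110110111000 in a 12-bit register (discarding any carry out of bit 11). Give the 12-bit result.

  101011000000
+ 110110111000
= 100001111000  (discard carry-out 1)

100001111000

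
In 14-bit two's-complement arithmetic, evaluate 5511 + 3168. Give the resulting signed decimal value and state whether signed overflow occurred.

-7705; overflow

5511 → 01010110000111
3168 → 00110001100000
  01010110000111
+ 00110001100000
= 10000111100111
Result 10000111100111: MSB = 1 → 8679 − 16384 = -7705.
Both addends are non-negative but the stored result is negative: signed overflow. The true value 5511 + 3168 = 8679 lies outside [-8192, 8191].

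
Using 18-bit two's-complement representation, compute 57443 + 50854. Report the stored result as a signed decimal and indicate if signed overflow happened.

108297; no overflow

57443 → 001110000001100011
50854 → 001100011010100110
  001110000001100011
+ 001100011010100110
= 011010011100001001
Result 011010011100001001: MSB = 0 → value 108297.
Both addends are non-negative and so is the stored result: no signed overflow.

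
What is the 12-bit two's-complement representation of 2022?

2022 is non-negative, so write it directly in 12 bits: 011111100110.

011111100110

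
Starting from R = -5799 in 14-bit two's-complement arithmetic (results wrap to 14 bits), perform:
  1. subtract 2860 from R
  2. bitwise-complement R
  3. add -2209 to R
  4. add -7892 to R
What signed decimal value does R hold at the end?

-1443

Start: R = -5799 = 10100101011001.
R = -5799 − 2860 = -8659; wraps to 7725 = 01111000101101
R = NOT 01111000101101 = 10000111010010 = -7726
R = -7726 + (-2209) = -9935; wraps to 6449 = 01100100110001
R = 6449 + (-7892) = -1443 = 11101001011101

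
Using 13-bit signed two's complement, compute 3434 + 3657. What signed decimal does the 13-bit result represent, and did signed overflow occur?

-1101; overflow

3434 → 0110101101010
3657 → 0111001001001
  0110101101010
+ 0111001001001
= 1101110110011
Result 1101110110011: MSB = 1 → 7091 − 8192 = -1101.
Both addends are non-negative but the stored result is negative: signed overflow. The true value 3434 + 3657 = 7091 lies outside [-4096, 4095].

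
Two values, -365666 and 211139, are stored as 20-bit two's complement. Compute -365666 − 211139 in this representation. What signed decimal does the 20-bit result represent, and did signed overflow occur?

-365666 → 10100110101110011110
211139 → 00110011100011000011
Subtract via negate-and-add: invert 00110011100011000011 + 1 = 11001100011100111101 (i.e. -211139).
  10100110101110011110
+ 11001100011100111101
= 01110011001011011011  (discard carry-out 1)
Result 01110011001011011011: MSB = 0 → value 471771.
Both addends (after negating the subtrahend) are negative but the stored result is non-negative: signed overflow. The true value -365666 − 211139 = -576805 lies outside [-524288, 524287].

471771; overflow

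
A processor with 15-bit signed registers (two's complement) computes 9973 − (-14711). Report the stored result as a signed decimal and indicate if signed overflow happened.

-8084; overflow

9973 → 010011011110101
-14711 → 100011010001001
Subtract via negate-and-add: invert 100011010001001 + 1 = 011100101110111 (i.e. 14711).
  010011011110101
+ 011100101110111
= 110000001101100
Result 110000001101100: MSB = 1 → 24684 − 32768 = -8084.
Both addends (after negating the subtrahend) are non-negative but the stored result is negative: signed overflow. The true value 9973 − (-14711) = 24684 lies outside [-16384, 16383].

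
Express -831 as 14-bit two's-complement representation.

11110011000001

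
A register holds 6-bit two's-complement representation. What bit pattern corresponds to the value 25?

011001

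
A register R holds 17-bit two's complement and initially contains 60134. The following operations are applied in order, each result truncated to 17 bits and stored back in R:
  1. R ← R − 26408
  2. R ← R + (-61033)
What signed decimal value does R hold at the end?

-27307

Start: R = 60134 = 01110101011100110.
R = 60134 − 26408 = 33726 = 01000001110111110
R = 33726 + (-61033) = -27307 = 11001010101010101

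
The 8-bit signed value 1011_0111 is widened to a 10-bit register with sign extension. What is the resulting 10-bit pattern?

1110110111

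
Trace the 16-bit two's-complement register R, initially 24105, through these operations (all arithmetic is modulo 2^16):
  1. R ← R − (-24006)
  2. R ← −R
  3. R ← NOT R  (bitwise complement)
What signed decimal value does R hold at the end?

Start: R = 24105 = 0101111000101001.
R = 24105 − (-24006) = 48111; wraps to -17425 = 1011101111101111
R = −(-17425) = 17425 = 0100010000010001
R = NOT 0100010000010001 = 1011101111101110 = -17426

-17426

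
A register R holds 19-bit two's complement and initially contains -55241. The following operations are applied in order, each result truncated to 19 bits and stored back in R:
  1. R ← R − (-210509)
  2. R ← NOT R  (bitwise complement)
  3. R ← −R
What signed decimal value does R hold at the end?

Start: R = -55241 = 1110010100000110111.
R = -55241 − (-210509) = 155268 = 0100101111010000100
R = NOT 0100101111010000100 = 1011010000101111011 = -155269
R = −(-155269) = 155269 = 0100101111010000101

155269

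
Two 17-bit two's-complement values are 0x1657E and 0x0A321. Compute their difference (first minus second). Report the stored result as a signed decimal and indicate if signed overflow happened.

0x1657E = 10110010101111110 = -39554 (signed)
0x0A321 = 01010001100100001 = 41761 (signed)
Subtract via negate-and-add: invert 01010001100100001 + 1 = 10101110011011111 (i.e. -41761).
  10110010101111110
+ 10101110011011111
= 01100001001011101  (discard carry-out 1)
Result 01100001001011101: MSB = 0 → value 49757.
Both addends (after negating the subtrahend) are negative but the stored result is non-negative: signed overflow. The true value -39554 − 41761 = -81315 lies outside [-65536, 65535].

49757; overflow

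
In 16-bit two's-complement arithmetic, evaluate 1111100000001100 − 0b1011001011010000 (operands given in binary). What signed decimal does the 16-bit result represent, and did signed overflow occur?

17724; no overflow

1111100000001100 = -2036 (signed)
0b1011001011010000 → 1011001011010000 = -19760 (signed)
Subtract via negate-and-add: invert 1011001011010000 + 1 = 0100110100110000 (i.e. 19760).
  1111100000001100
+ 0100110100110000
= 0100010100111100  (discard carry-out 1)
Result 0100010100111100: MSB = 0 → value 17724.
Addends (after negating the subtrahend) have opposite signs, so signed overflow cannot occur.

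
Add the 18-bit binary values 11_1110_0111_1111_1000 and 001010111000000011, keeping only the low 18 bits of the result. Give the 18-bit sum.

  111110011111111000
+ 001010111000000011
= 001001010111111011  (discard carry-out 1)

001001010111111011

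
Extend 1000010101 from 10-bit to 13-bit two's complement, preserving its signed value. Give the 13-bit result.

1111000010101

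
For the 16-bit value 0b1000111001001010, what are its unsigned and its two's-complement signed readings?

unsigned = 36426, signed = -29110

Unsigned: 1000111001001010 = 36426.
Signed: MSB=1 → 36426 − 65536 = -29110.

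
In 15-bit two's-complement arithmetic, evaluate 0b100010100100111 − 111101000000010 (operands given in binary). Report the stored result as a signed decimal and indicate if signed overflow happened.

0b100010100100111 → 100010100100111 = -15065 (signed)
111101000000010 = -1534 (signed)
Subtract via negate-and-add: invert 111101000000010 + 1 = 000010111111110 (i.e. 1534).
  100010100100111
+ 000010111111110
= 100101100100101
Result 100101100100101: MSB = 1 → 19237 − 32768 = -13531.
Addends (after negating the subtrahend) have opposite signs, so signed overflow cannot occur.

-13531; no overflow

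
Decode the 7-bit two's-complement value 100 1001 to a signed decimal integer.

-55

MSB is 1, so the value is negative.
Unsigned reading: 73. Subtract 2^7 = 128: 73 − 128 = -55.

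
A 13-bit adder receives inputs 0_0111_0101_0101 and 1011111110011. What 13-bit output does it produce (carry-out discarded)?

1111101001000

  0011101010101
+ 1011111110011
= 1111101001000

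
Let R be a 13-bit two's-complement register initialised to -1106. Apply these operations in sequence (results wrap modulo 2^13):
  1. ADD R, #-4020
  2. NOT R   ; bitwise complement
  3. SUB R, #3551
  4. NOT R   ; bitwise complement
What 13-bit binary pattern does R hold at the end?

1100111011001

Start: R = -1106 = 1101110101110.
R = -1106 + (-4020) = -5126; wraps to 3066 = 0101111111010
R = NOT 0101111111010 = 1010000000101 = -3067
R = -3067 − 3551 = -6618; wraps to 1574 = 0011000100110
R = NOT 0011000100110 = 1100111011001 = -1575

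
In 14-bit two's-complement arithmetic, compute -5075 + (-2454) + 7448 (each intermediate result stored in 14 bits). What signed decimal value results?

-81

-5075 + (-2454) = -7529 (10001010010111)
-7529 + 7448 = -81 (11111110101111)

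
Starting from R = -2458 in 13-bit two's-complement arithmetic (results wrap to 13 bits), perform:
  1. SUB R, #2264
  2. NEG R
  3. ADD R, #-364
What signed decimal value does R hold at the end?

-3834

Start: R = -2458 = 1011001100110.
R = -2458 − 2264 = -4722; wraps to 3470 = 0110110001110
R = −(3470) = -3470 = 1001001110010
R = -3470 + (-364) = -3834 = 1000100000110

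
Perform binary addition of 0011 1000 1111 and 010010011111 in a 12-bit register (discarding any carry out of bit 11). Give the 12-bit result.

100000101110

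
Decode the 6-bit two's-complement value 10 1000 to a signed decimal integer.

-24

MSB is 1, so the value is negative.
Unsigned reading: 40. Subtract 2^6 = 64: 40 − 64 = -24.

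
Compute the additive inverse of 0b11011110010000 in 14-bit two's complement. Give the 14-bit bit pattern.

Invert: 00100001101111. Add 1: 00100001110000.
Check: 11011110010000 = -2160, 00100001110000 = 2160.

00100001110000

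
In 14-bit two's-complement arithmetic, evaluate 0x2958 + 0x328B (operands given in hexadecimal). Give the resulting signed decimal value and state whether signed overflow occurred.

7139; overflow

0x2958 = 10100101011000 = -5800 (signed)
0x328B = 11001010001011 = -3445 (signed)
  10100101011000
+ 11001010001011
= 01101111100011  (discard carry-out 1)
Result 01101111100011: MSB = 0 → value 7139.
Both addends are negative but the stored result is non-negative: signed overflow. The true value -5800 + (-3445) = -9245 lies outside [-8192, 8191].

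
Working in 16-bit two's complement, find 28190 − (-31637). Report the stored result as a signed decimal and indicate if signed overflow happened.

-5709; overflow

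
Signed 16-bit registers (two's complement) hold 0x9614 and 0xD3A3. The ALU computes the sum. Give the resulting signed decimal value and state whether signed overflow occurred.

0x9614 = 1001011000010100 = -27116 (signed)
0xD3A3 = 1101001110100011 = -11357 (signed)
  1001011000010100
+ 1101001110100011
= 0110100110110111  (discard carry-out 1)
Result 0110100110110111: MSB = 0 → value 27063.
Both addends are negative but the stored result is non-negative: signed overflow. The true value -27116 + (-11357) = -38473 lies outside [-32768, 32767].

27063; overflow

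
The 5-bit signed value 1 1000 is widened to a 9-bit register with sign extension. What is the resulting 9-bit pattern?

MSB of 11000 is 1; replicate it into the new high bits.
1111|11000 → 111111000 (still -8).

111111000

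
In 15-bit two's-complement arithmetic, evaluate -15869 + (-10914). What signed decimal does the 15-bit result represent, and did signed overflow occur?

-15869 → 100001000000011
-10914 → 101010101011110
  100001000000011
+ 101010101011110
= 001011101100001  (discard carry-out 1)
Result 001011101100001: MSB = 0 → value 5985.
Both addends are negative but the stored result is non-negative: signed overflow. The true value -15869 + (-10914) = -26783 lies outside [-16384, 16383].

5985; overflow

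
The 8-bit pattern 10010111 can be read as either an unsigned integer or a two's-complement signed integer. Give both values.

Unsigned: 10010111 = 151.
Signed: MSB=1 → 151 − 256 = -105.

unsigned = 151, signed = -105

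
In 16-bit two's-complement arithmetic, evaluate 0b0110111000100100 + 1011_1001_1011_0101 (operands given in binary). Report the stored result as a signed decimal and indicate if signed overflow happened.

0b0110111000100100 → 0110111000100100 = 28196 (signed)
1011_1001_1011_0101 → 1011100110110101 = -17995 (signed)
  0110111000100100
+ 1011100110110101
= 0010011111011001  (discard carry-out 1)
Result 0010011111011001: MSB = 0 → value 10201.
Addends have opposite signs, so signed overflow cannot occur.

10201; no overflow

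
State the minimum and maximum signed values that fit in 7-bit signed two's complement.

Minimum: −2^6 = -64.
Maximum: 2^6 − 1 = 63.

min = -64, max = 63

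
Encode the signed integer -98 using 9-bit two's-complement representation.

110011110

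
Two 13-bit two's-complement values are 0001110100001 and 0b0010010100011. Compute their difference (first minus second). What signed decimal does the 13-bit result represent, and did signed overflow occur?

-258; no overflow

0001110100001 = 929 (signed)
0b0010010100011 → 0010010100011 = 1187 (signed)
Subtract via negate-and-add: invert 0010010100011 + 1 = 1101101011101 (i.e. -1187).
  0001110100001
+ 1101101011101
= 1111011111110
Result 1111011111110: MSB = 1 → 7934 − 8192 = -258.
Addends (after negating the subtrahend) have opposite signs, so signed overflow cannot occur.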